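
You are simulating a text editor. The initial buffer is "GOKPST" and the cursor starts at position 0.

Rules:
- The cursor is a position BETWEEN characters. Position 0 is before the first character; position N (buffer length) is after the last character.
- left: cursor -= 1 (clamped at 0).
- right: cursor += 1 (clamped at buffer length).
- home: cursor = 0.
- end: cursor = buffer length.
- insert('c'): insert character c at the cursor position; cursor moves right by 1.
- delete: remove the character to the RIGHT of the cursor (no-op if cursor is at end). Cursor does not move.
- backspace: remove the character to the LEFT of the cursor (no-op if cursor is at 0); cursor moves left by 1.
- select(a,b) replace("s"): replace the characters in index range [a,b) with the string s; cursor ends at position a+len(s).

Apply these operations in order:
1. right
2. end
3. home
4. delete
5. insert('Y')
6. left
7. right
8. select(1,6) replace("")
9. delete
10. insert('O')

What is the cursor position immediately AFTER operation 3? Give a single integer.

Answer: 0

Derivation:
After op 1 (right): buf='GOKPST' cursor=1
After op 2 (end): buf='GOKPST' cursor=6
After op 3 (home): buf='GOKPST' cursor=0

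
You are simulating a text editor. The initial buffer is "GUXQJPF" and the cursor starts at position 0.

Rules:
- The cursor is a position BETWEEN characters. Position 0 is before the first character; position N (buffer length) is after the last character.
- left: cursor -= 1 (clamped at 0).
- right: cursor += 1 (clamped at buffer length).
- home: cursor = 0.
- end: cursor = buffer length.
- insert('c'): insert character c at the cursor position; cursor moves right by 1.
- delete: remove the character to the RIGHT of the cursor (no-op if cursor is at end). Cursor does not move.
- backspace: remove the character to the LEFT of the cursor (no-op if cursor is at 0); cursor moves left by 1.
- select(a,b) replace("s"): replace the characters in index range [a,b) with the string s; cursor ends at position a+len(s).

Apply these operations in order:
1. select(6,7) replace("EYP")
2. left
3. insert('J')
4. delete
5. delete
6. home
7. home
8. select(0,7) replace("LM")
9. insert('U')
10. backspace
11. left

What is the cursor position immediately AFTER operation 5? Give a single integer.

After op 1 (select(6,7) replace("EYP")): buf='GUXQJPEYP' cursor=9
After op 2 (left): buf='GUXQJPEYP' cursor=8
After op 3 (insert('J')): buf='GUXQJPEYJP' cursor=9
After op 4 (delete): buf='GUXQJPEYJ' cursor=9
After op 5 (delete): buf='GUXQJPEYJ' cursor=9

Answer: 9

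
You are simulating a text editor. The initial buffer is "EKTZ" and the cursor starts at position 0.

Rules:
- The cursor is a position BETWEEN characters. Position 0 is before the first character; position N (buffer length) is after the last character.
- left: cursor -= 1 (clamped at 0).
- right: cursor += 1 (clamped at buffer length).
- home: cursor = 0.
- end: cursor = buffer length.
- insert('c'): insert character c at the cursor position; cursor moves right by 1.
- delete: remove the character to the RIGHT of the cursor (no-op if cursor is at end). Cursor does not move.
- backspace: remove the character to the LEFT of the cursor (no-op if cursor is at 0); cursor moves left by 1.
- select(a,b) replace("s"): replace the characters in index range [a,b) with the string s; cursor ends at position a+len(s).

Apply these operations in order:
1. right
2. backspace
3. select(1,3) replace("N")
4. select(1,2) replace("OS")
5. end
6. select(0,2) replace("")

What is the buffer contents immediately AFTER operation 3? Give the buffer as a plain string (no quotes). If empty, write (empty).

After op 1 (right): buf='EKTZ' cursor=1
After op 2 (backspace): buf='KTZ' cursor=0
After op 3 (select(1,3) replace("N")): buf='KN' cursor=2

Answer: KN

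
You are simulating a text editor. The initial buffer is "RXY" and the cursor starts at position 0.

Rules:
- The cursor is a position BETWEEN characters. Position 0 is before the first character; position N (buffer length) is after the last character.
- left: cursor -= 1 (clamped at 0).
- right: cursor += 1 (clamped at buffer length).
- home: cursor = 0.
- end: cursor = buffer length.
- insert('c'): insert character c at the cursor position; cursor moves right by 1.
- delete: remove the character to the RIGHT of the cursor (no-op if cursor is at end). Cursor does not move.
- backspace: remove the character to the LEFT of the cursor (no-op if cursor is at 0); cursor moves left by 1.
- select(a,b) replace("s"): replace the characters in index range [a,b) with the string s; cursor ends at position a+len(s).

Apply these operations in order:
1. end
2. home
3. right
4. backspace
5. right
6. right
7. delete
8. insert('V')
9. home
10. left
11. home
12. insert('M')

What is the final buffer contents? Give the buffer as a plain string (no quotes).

After op 1 (end): buf='RXY' cursor=3
After op 2 (home): buf='RXY' cursor=0
After op 3 (right): buf='RXY' cursor=1
After op 4 (backspace): buf='XY' cursor=0
After op 5 (right): buf='XY' cursor=1
After op 6 (right): buf='XY' cursor=2
After op 7 (delete): buf='XY' cursor=2
After op 8 (insert('V')): buf='XYV' cursor=3
After op 9 (home): buf='XYV' cursor=0
After op 10 (left): buf='XYV' cursor=0
After op 11 (home): buf='XYV' cursor=0
After op 12 (insert('M')): buf='MXYV' cursor=1

Answer: MXYV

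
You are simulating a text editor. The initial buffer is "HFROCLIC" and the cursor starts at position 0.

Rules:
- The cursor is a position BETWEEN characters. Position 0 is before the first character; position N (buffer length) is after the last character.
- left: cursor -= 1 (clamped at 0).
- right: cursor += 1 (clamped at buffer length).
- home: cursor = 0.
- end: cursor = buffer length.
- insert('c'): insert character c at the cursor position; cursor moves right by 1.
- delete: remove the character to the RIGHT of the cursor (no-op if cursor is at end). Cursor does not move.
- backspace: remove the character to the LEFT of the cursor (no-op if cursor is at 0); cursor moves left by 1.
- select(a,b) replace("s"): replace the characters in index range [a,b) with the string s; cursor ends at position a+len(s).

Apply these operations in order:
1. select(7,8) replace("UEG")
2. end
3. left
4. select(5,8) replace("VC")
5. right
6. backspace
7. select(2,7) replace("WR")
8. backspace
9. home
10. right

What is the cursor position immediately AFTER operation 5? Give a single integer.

Answer: 8

Derivation:
After op 1 (select(7,8) replace("UEG")): buf='HFROCLIUEG' cursor=10
After op 2 (end): buf='HFROCLIUEG' cursor=10
After op 3 (left): buf='HFROCLIUEG' cursor=9
After op 4 (select(5,8) replace("VC")): buf='HFROCVCEG' cursor=7
After op 5 (right): buf='HFROCVCEG' cursor=8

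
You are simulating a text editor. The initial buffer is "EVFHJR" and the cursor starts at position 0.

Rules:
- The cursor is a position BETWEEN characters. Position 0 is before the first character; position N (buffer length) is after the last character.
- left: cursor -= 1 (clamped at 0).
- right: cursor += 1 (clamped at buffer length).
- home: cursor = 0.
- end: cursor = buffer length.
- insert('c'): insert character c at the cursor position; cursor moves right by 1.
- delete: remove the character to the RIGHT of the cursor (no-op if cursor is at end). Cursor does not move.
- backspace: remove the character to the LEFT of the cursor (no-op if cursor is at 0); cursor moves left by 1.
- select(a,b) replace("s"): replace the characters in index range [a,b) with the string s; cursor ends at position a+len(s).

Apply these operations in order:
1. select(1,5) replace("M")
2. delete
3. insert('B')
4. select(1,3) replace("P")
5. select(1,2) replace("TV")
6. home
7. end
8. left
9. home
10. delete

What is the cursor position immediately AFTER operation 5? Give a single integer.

After op 1 (select(1,5) replace("M")): buf='EMR' cursor=2
After op 2 (delete): buf='EM' cursor=2
After op 3 (insert('B')): buf='EMB' cursor=3
After op 4 (select(1,3) replace("P")): buf='EP' cursor=2
After op 5 (select(1,2) replace("TV")): buf='ETV' cursor=3

Answer: 3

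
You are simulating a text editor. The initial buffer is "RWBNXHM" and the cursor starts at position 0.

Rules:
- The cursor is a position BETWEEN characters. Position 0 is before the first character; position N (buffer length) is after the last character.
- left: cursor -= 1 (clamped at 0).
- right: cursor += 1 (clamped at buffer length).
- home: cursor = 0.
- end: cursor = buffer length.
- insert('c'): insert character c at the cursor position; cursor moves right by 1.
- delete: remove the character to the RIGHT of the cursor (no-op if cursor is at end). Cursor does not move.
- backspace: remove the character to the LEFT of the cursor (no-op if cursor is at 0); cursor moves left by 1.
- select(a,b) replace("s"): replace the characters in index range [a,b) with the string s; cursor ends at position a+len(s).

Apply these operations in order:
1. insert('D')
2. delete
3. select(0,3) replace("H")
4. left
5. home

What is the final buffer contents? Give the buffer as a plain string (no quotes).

After op 1 (insert('D')): buf='DRWBNXHM' cursor=1
After op 2 (delete): buf='DWBNXHM' cursor=1
After op 3 (select(0,3) replace("H")): buf='HNXHM' cursor=1
After op 4 (left): buf='HNXHM' cursor=0
After op 5 (home): buf='HNXHM' cursor=0

Answer: HNXHM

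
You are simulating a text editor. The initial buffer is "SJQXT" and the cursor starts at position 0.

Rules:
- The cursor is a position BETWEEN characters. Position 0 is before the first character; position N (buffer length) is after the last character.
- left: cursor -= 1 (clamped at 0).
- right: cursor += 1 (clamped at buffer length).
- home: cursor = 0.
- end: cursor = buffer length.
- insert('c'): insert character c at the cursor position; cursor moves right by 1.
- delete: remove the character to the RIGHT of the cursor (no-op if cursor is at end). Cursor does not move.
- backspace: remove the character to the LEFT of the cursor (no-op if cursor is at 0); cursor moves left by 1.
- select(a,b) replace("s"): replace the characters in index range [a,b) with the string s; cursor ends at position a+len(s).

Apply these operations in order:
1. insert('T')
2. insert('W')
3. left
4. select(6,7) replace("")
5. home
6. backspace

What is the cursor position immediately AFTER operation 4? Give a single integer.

Answer: 6

Derivation:
After op 1 (insert('T')): buf='TSJQXT' cursor=1
After op 2 (insert('W')): buf='TWSJQXT' cursor=2
After op 3 (left): buf='TWSJQXT' cursor=1
After op 4 (select(6,7) replace("")): buf='TWSJQX' cursor=6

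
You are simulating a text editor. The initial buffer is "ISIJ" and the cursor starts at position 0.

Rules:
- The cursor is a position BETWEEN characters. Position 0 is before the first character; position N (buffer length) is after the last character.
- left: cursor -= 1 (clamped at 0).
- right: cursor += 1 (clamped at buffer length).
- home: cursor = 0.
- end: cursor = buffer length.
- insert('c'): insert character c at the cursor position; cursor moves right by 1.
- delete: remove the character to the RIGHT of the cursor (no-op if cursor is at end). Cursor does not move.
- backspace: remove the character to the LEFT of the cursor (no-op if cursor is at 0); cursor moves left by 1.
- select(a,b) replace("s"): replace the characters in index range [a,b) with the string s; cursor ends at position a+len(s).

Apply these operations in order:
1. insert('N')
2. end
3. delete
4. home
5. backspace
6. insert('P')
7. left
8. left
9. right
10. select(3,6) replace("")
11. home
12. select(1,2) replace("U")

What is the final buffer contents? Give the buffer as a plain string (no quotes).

After op 1 (insert('N')): buf='NISIJ' cursor=1
After op 2 (end): buf='NISIJ' cursor=5
After op 3 (delete): buf='NISIJ' cursor=5
After op 4 (home): buf='NISIJ' cursor=0
After op 5 (backspace): buf='NISIJ' cursor=0
After op 6 (insert('P')): buf='PNISIJ' cursor=1
After op 7 (left): buf='PNISIJ' cursor=0
After op 8 (left): buf='PNISIJ' cursor=0
After op 9 (right): buf='PNISIJ' cursor=1
After op 10 (select(3,6) replace("")): buf='PNI' cursor=3
After op 11 (home): buf='PNI' cursor=0
After op 12 (select(1,2) replace("U")): buf='PUI' cursor=2

Answer: PUI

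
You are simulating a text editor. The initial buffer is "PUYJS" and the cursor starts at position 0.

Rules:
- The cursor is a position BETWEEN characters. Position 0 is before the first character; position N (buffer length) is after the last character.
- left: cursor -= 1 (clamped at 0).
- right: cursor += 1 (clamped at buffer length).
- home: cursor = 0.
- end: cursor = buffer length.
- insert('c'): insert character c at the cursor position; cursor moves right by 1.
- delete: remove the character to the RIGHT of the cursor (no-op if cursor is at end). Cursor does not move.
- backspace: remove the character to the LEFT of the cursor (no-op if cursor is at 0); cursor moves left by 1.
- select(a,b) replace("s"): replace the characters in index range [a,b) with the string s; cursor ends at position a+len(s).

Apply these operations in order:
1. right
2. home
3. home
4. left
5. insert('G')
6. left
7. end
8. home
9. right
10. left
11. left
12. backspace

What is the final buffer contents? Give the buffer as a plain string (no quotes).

Answer: GPUYJS

Derivation:
After op 1 (right): buf='PUYJS' cursor=1
After op 2 (home): buf='PUYJS' cursor=0
After op 3 (home): buf='PUYJS' cursor=0
After op 4 (left): buf='PUYJS' cursor=0
After op 5 (insert('G')): buf='GPUYJS' cursor=1
After op 6 (left): buf='GPUYJS' cursor=0
After op 7 (end): buf='GPUYJS' cursor=6
After op 8 (home): buf='GPUYJS' cursor=0
After op 9 (right): buf='GPUYJS' cursor=1
After op 10 (left): buf='GPUYJS' cursor=0
After op 11 (left): buf='GPUYJS' cursor=0
After op 12 (backspace): buf='GPUYJS' cursor=0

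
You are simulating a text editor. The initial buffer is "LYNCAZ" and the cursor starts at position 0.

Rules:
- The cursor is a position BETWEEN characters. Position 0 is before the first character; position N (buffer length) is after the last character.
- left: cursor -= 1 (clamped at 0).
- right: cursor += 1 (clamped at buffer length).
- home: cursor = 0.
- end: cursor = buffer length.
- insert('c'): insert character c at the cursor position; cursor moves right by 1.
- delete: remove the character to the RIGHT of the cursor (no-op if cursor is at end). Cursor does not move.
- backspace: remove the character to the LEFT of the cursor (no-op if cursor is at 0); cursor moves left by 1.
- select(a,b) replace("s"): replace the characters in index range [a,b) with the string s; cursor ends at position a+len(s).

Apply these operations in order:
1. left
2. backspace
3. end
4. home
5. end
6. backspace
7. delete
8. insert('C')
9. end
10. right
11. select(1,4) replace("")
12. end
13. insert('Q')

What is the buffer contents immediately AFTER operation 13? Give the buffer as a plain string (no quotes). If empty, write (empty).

After op 1 (left): buf='LYNCAZ' cursor=0
After op 2 (backspace): buf='LYNCAZ' cursor=0
After op 3 (end): buf='LYNCAZ' cursor=6
After op 4 (home): buf='LYNCAZ' cursor=0
After op 5 (end): buf='LYNCAZ' cursor=6
After op 6 (backspace): buf='LYNCA' cursor=5
After op 7 (delete): buf='LYNCA' cursor=5
After op 8 (insert('C')): buf='LYNCAC' cursor=6
After op 9 (end): buf='LYNCAC' cursor=6
After op 10 (right): buf='LYNCAC' cursor=6
After op 11 (select(1,4) replace("")): buf='LAC' cursor=1
After op 12 (end): buf='LAC' cursor=3
After op 13 (insert('Q')): buf='LACQ' cursor=4

Answer: LACQ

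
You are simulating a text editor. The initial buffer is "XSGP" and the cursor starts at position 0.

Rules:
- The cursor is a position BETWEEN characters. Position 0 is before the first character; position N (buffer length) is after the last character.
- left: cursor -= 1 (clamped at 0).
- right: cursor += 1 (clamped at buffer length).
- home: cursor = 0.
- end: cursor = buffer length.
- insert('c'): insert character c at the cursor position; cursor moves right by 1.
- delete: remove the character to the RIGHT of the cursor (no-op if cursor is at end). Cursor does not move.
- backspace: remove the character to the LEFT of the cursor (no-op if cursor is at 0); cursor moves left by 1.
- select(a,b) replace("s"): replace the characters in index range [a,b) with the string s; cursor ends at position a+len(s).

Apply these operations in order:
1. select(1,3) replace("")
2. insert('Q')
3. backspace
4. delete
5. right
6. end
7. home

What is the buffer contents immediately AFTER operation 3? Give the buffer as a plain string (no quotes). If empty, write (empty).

After op 1 (select(1,3) replace("")): buf='XP' cursor=1
After op 2 (insert('Q')): buf='XQP' cursor=2
After op 3 (backspace): buf='XP' cursor=1

Answer: XP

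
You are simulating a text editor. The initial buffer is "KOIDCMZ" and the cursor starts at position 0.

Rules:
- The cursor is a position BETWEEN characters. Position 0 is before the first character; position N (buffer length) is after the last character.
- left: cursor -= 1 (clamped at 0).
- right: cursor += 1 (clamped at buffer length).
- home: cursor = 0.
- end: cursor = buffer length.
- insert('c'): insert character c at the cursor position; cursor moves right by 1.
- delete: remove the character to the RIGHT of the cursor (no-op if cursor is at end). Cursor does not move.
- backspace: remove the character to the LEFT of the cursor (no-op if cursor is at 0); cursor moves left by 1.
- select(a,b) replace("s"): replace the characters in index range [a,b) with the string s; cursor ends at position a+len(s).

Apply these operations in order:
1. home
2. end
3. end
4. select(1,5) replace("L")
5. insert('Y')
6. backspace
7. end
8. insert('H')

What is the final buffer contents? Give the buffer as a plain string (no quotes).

After op 1 (home): buf='KOIDCMZ' cursor=0
After op 2 (end): buf='KOIDCMZ' cursor=7
After op 3 (end): buf='KOIDCMZ' cursor=7
After op 4 (select(1,5) replace("L")): buf='KLMZ' cursor=2
After op 5 (insert('Y')): buf='KLYMZ' cursor=3
After op 6 (backspace): buf='KLMZ' cursor=2
After op 7 (end): buf='KLMZ' cursor=4
After op 8 (insert('H')): buf='KLMZH' cursor=5

Answer: KLMZH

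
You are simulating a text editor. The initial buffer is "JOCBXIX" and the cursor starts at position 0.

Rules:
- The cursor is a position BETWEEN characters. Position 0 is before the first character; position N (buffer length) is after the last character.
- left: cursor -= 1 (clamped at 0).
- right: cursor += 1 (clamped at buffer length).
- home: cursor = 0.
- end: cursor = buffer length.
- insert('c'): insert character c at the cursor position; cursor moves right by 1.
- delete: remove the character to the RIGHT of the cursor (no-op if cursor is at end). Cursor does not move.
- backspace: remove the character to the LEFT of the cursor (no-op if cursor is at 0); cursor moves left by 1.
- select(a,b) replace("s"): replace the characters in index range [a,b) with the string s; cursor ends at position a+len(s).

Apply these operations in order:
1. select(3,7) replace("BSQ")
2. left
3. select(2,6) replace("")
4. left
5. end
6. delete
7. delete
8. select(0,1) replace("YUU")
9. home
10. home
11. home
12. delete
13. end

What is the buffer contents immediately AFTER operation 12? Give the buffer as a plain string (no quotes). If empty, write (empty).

Answer: UUO

Derivation:
After op 1 (select(3,7) replace("BSQ")): buf='JOCBSQ' cursor=6
After op 2 (left): buf='JOCBSQ' cursor=5
After op 3 (select(2,6) replace("")): buf='JO' cursor=2
After op 4 (left): buf='JO' cursor=1
After op 5 (end): buf='JO' cursor=2
After op 6 (delete): buf='JO' cursor=2
After op 7 (delete): buf='JO' cursor=2
After op 8 (select(0,1) replace("YUU")): buf='YUUO' cursor=3
After op 9 (home): buf='YUUO' cursor=0
After op 10 (home): buf='YUUO' cursor=0
After op 11 (home): buf='YUUO' cursor=0
After op 12 (delete): buf='UUO' cursor=0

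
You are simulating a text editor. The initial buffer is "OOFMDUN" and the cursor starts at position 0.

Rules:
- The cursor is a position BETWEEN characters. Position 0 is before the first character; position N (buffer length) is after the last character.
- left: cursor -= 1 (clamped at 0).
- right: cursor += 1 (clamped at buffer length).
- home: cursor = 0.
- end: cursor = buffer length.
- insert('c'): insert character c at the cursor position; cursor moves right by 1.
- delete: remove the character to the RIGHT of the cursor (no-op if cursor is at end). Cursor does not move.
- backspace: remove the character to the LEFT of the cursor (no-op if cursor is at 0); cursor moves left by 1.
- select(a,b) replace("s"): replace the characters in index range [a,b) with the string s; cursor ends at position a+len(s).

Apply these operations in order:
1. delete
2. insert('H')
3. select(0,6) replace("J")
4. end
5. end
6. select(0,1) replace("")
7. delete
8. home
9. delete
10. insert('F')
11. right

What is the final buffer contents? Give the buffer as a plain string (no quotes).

Answer: F

Derivation:
After op 1 (delete): buf='OFMDUN' cursor=0
After op 2 (insert('H')): buf='HOFMDUN' cursor=1
After op 3 (select(0,6) replace("J")): buf='JN' cursor=1
After op 4 (end): buf='JN' cursor=2
After op 5 (end): buf='JN' cursor=2
After op 6 (select(0,1) replace("")): buf='N' cursor=0
After op 7 (delete): buf='(empty)' cursor=0
After op 8 (home): buf='(empty)' cursor=0
After op 9 (delete): buf='(empty)' cursor=0
After op 10 (insert('F')): buf='F' cursor=1
After op 11 (right): buf='F' cursor=1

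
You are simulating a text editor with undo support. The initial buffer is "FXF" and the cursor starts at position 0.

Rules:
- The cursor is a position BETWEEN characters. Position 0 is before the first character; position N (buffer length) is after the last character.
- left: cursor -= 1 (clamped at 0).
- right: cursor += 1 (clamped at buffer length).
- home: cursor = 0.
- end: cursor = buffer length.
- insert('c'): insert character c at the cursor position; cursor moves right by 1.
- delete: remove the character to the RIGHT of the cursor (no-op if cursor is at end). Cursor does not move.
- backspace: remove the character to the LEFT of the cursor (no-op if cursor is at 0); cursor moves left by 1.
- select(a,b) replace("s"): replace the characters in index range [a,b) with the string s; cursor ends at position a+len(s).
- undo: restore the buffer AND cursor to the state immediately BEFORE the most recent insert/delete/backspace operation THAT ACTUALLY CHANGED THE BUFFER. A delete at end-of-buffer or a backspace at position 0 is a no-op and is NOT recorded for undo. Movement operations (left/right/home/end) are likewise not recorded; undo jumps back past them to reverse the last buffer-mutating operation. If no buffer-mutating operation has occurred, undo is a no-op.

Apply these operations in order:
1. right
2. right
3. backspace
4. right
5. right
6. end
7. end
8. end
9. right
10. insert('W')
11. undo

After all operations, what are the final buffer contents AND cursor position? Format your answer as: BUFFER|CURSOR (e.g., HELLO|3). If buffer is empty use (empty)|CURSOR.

After op 1 (right): buf='FXF' cursor=1
After op 2 (right): buf='FXF' cursor=2
After op 3 (backspace): buf='FF' cursor=1
After op 4 (right): buf='FF' cursor=2
After op 5 (right): buf='FF' cursor=2
After op 6 (end): buf='FF' cursor=2
After op 7 (end): buf='FF' cursor=2
After op 8 (end): buf='FF' cursor=2
After op 9 (right): buf='FF' cursor=2
After op 10 (insert('W')): buf='FFW' cursor=3
After op 11 (undo): buf='FF' cursor=2

Answer: FF|2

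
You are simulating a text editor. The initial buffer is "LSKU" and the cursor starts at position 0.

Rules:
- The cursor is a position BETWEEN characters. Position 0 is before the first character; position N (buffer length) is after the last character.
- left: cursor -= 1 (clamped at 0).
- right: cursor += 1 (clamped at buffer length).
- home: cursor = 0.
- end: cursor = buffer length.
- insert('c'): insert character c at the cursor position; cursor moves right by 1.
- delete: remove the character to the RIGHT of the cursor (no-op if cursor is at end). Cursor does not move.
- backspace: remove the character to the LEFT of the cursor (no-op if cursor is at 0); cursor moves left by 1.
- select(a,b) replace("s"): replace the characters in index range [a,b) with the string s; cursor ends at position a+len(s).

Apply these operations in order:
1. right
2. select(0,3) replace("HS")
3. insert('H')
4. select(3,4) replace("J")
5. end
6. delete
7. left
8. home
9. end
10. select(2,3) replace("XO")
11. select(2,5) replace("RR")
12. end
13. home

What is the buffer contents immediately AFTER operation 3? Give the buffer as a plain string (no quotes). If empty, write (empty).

Answer: HSHU

Derivation:
After op 1 (right): buf='LSKU' cursor=1
After op 2 (select(0,3) replace("HS")): buf='HSU' cursor=2
After op 3 (insert('H')): buf='HSHU' cursor=3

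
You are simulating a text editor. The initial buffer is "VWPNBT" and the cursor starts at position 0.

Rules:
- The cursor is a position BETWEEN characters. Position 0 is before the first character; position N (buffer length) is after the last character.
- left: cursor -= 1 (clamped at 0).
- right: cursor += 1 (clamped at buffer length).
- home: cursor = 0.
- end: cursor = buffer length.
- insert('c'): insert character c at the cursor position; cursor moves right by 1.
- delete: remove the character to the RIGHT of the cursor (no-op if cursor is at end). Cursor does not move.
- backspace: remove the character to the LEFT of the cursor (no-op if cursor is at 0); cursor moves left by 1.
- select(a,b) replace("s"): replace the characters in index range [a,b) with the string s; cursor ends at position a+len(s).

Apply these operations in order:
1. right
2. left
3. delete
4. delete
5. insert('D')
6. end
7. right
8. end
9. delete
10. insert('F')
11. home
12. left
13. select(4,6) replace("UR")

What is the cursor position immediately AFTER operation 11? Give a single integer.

Answer: 0

Derivation:
After op 1 (right): buf='VWPNBT' cursor=1
After op 2 (left): buf='VWPNBT' cursor=0
After op 3 (delete): buf='WPNBT' cursor=0
After op 4 (delete): buf='PNBT' cursor=0
After op 5 (insert('D')): buf='DPNBT' cursor=1
After op 6 (end): buf='DPNBT' cursor=5
After op 7 (right): buf='DPNBT' cursor=5
After op 8 (end): buf='DPNBT' cursor=5
After op 9 (delete): buf='DPNBT' cursor=5
After op 10 (insert('F')): buf='DPNBTF' cursor=6
After op 11 (home): buf='DPNBTF' cursor=0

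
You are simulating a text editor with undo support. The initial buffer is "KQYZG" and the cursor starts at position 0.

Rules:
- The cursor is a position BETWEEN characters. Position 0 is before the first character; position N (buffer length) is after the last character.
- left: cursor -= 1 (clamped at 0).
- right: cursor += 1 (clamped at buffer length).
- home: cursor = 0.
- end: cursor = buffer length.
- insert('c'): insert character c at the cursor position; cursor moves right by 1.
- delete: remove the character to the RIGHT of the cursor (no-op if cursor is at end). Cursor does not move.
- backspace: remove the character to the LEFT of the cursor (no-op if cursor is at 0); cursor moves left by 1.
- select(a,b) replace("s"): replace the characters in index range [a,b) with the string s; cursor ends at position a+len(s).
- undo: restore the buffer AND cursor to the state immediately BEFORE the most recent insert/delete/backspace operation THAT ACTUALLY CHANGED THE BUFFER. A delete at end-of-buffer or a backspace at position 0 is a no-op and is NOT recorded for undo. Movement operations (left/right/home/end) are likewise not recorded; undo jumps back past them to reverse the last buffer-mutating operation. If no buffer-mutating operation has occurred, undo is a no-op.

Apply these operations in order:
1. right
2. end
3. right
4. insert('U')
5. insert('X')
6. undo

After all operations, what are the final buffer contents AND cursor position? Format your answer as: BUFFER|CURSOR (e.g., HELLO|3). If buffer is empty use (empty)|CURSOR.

Answer: KQYZGU|6

Derivation:
After op 1 (right): buf='KQYZG' cursor=1
After op 2 (end): buf='KQYZG' cursor=5
After op 3 (right): buf='KQYZG' cursor=5
After op 4 (insert('U')): buf='KQYZGU' cursor=6
After op 5 (insert('X')): buf='KQYZGUX' cursor=7
After op 6 (undo): buf='KQYZGU' cursor=6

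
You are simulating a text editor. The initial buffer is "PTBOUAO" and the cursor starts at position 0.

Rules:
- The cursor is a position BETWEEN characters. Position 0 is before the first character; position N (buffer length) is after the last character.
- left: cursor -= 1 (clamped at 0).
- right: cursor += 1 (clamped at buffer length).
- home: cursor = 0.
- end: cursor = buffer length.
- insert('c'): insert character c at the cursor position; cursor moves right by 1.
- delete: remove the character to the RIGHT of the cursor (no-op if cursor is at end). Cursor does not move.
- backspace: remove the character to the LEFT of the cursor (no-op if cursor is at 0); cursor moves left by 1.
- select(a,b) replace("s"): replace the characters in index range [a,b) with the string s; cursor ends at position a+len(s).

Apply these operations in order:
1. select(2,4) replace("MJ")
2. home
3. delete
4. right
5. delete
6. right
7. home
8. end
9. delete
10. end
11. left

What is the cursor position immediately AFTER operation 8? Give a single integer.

Answer: 5

Derivation:
After op 1 (select(2,4) replace("MJ")): buf='PTMJUAO' cursor=4
After op 2 (home): buf='PTMJUAO' cursor=0
After op 3 (delete): buf='TMJUAO' cursor=0
After op 4 (right): buf='TMJUAO' cursor=1
After op 5 (delete): buf='TJUAO' cursor=1
After op 6 (right): buf='TJUAO' cursor=2
After op 7 (home): buf='TJUAO' cursor=0
After op 8 (end): buf='TJUAO' cursor=5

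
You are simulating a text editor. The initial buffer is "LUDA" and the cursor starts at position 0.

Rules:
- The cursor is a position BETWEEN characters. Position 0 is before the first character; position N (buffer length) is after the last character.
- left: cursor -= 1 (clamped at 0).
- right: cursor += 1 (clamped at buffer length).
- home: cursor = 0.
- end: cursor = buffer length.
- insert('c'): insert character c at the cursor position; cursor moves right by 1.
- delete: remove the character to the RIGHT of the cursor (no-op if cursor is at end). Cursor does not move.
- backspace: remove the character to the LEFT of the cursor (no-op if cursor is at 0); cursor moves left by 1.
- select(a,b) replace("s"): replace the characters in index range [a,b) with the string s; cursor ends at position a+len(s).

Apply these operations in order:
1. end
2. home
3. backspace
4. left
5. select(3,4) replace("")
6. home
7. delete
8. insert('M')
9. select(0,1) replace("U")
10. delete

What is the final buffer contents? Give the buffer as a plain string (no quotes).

After op 1 (end): buf='LUDA' cursor=4
After op 2 (home): buf='LUDA' cursor=0
After op 3 (backspace): buf='LUDA' cursor=0
After op 4 (left): buf='LUDA' cursor=0
After op 5 (select(3,4) replace("")): buf='LUD' cursor=3
After op 6 (home): buf='LUD' cursor=0
After op 7 (delete): buf='UD' cursor=0
After op 8 (insert('M')): buf='MUD' cursor=1
After op 9 (select(0,1) replace("U")): buf='UUD' cursor=1
After op 10 (delete): buf='UD' cursor=1

Answer: UD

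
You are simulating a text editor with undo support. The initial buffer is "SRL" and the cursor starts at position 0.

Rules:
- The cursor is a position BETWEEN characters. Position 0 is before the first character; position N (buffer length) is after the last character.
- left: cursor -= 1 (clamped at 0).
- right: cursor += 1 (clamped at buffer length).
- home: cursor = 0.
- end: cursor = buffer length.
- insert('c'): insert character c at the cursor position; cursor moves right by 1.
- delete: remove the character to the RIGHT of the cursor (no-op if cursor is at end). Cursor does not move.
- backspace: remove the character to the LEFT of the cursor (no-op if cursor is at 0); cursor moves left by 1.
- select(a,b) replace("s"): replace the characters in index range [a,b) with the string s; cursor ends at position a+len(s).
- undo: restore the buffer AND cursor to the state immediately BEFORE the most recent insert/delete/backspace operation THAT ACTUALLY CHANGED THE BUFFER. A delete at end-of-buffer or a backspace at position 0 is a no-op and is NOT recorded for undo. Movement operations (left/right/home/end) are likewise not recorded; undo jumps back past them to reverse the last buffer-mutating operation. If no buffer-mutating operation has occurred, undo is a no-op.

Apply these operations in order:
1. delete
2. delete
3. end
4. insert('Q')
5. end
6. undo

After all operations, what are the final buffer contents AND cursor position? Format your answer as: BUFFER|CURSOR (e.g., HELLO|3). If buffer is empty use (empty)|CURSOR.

After op 1 (delete): buf='RL' cursor=0
After op 2 (delete): buf='L' cursor=0
After op 3 (end): buf='L' cursor=1
After op 4 (insert('Q')): buf='LQ' cursor=2
After op 5 (end): buf='LQ' cursor=2
After op 6 (undo): buf='L' cursor=1

Answer: L|1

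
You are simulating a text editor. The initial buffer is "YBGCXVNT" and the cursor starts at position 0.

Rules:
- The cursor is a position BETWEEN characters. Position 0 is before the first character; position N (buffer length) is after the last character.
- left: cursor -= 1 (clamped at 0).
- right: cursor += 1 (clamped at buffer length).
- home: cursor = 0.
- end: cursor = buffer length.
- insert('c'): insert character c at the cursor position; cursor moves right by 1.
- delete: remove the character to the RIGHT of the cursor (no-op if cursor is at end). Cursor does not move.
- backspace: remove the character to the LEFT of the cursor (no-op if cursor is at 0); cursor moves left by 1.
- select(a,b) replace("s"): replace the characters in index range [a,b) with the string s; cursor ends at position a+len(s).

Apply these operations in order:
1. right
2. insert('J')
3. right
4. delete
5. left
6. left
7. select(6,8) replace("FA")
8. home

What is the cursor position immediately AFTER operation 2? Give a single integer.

After op 1 (right): buf='YBGCXVNT' cursor=1
After op 2 (insert('J')): buf='YJBGCXVNT' cursor=2

Answer: 2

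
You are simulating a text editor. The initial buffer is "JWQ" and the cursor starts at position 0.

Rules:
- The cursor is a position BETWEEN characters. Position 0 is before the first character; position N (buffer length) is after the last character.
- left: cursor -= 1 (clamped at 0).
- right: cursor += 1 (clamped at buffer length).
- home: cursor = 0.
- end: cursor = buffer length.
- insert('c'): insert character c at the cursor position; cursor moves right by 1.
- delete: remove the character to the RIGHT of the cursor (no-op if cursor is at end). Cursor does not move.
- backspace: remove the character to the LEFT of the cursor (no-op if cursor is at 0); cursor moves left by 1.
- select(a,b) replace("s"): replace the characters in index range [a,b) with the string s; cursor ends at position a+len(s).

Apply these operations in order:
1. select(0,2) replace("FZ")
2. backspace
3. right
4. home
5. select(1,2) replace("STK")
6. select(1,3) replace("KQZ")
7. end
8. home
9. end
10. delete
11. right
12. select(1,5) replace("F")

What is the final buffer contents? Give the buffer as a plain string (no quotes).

Answer: FF

Derivation:
After op 1 (select(0,2) replace("FZ")): buf='FZQ' cursor=2
After op 2 (backspace): buf='FQ' cursor=1
After op 3 (right): buf='FQ' cursor=2
After op 4 (home): buf='FQ' cursor=0
After op 5 (select(1,2) replace("STK")): buf='FSTK' cursor=4
After op 6 (select(1,3) replace("KQZ")): buf='FKQZK' cursor=4
After op 7 (end): buf='FKQZK' cursor=5
After op 8 (home): buf='FKQZK' cursor=0
After op 9 (end): buf='FKQZK' cursor=5
After op 10 (delete): buf='FKQZK' cursor=5
After op 11 (right): buf='FKQZK' cursor=5
After op 12 (select(1,5) replace("F")): buf='FF' cursor=2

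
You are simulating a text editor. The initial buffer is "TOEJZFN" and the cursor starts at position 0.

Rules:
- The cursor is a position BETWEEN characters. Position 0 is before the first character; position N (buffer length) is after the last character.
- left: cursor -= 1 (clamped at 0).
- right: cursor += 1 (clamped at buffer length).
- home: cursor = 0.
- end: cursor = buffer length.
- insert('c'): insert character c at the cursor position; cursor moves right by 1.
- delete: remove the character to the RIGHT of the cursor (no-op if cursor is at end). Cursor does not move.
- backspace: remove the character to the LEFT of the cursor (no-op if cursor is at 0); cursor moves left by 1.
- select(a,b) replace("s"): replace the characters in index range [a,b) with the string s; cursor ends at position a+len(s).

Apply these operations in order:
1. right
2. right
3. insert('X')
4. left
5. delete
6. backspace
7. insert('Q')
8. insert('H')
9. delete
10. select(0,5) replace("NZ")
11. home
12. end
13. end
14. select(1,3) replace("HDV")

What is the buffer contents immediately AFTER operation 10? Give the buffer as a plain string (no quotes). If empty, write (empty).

Answer: NZFN

Derivation:
After op 1 (right): buf='TOEJZFN' cursor=1
After op 2 (right): buf='TOEJZFN' cursor=2
After op 3 (insert('X')): buf='TOXEJZFN' cursor=3
After op 4 (left): buf='TOXEJZFN' cursor=2
After op 5 (delete): buf='TOEJZFN' cursor=2
After op 6 (backspace): buf='TEJZFN' cursor=1
After op 7 (insert('Q')): buf='TQEJZFN' cursor=2
After op 8 (insert('H')): buf='TQHEJZFN' cursor=3
After op 9 (delete): buf='TQHJZFN' cursor=3
After op 10 (select(0,5) replace("NZ")): buf='NZFN' cursor=2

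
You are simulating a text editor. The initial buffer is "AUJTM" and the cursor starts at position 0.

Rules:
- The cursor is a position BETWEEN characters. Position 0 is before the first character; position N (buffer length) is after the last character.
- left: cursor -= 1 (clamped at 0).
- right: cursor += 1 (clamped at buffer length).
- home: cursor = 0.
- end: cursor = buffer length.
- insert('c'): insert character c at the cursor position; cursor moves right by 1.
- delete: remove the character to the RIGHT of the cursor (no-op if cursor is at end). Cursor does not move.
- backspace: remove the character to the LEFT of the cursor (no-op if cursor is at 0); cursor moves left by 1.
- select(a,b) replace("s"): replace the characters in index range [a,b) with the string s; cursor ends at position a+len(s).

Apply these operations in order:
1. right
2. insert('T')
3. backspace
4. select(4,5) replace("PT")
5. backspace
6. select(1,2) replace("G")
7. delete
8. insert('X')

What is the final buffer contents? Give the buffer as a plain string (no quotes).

After op 1 (right): buf='AUJTM' cursor=1
After op 2 (insert('T')): buf='ATUJTM' cursor=2
After op 3 (backspace): buf='AUJTM' cursor=1
After op 4 (select(4,5) replace("PT")): buf='AUJTPT' cursor=6
After op 5 (backspace): buf='AUJTP' cursor=5
After op 6 (select(1,2) replace("G")): buf='AGJTP' cursor=2
After op 7 (delete): buf='AGTP' cursor=2
After op 8 (insert('X')): buf='AGXTP' cursor=3

Answer: AGXTP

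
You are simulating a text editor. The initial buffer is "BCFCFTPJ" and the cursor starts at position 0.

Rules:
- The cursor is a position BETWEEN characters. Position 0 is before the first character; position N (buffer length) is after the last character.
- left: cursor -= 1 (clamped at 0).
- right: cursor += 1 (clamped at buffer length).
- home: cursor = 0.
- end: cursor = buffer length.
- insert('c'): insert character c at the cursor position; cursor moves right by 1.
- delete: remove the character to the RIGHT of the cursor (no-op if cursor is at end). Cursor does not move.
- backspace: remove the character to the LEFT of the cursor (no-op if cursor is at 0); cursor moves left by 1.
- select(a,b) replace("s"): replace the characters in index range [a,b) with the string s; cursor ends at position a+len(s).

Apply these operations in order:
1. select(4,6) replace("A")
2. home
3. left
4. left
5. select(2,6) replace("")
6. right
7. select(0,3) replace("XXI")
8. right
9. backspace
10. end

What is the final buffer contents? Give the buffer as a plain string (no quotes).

After op 1 (select(4,6) replace("A")): buf='BCFCAPJ' cursor=5
After op 2 (home): buf='BCFCAPJ' cursor=0
After op 3 (left): buf='BCFCAPJ' cursor=0
After op 4 (left): buf='BCFCAPJ' cursor=0
After op 5 (select(2,6) replace("")): buf='BCJ' cursor=2
After op 6 (right): buf='BCJ' cursor=3
After op 7 (select(0,3) replace("XXI")): buf='XXI' cursor=3
After op 8 (right): buf='XXI' cursor=3
After op 9 (backspace): buf='XX' cursor=2
After op 10 (end): buf='XX' cursor=2

Answer: XX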